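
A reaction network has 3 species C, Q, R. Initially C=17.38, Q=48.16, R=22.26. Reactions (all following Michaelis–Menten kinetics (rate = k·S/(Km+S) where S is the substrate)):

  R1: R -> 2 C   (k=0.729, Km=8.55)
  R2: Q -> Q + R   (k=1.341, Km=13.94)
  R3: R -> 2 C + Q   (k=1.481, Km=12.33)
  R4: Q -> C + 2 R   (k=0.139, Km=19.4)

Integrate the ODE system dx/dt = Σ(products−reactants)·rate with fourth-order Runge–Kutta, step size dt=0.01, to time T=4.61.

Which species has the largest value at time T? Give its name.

RK4 with dt=0.01: 461 steps to T=4.61. Trajectory (selected grid times):
t=0.00: C=17.38 Q=48.16 R=22.26
t=0.51: C=18.94 Q=48.59 R=22.14
t=1.02: C=20.49 Q=49.03 R=22.02
t=1.54: C=22.08 Q=49.47 R=21.90
t=2.05: C=23.63 Q=49.90 R=21.79
t=2.56: C=25.18 Q=50.33 R=21.67
t=3.07: C=26.72 Q=50.76 R=21.57
t=3.59: C=28.30 Q=51.20 R=21.46
t=4.10: C=29.84 Q=51.63 R=21.35
t=4.61: C=31.38 Q=52.05 R=21.25
At T=4.61: C=31.38 Q=52.05 R=21.25; the largest is Q.

Dominant species at T: Q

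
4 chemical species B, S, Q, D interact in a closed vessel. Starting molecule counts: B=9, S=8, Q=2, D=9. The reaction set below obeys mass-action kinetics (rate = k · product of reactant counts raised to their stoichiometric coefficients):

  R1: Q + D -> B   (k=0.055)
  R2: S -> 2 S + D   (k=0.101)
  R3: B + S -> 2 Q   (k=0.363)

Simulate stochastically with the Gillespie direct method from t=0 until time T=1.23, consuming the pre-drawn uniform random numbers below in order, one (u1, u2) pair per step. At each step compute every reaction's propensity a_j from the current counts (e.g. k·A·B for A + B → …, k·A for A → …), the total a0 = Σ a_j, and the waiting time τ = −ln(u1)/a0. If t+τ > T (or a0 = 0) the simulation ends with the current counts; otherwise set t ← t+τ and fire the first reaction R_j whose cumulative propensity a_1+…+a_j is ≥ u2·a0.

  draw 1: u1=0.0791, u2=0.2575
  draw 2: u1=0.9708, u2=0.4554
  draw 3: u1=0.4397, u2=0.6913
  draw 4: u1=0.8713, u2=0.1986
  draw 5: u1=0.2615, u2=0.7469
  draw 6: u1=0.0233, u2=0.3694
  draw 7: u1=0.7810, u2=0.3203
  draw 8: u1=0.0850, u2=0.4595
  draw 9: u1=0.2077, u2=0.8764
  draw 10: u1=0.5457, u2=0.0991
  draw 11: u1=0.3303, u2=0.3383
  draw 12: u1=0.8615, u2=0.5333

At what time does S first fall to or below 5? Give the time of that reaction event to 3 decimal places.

Threshold first reached at t = 0.136

t=0.000: B=9 S=8 Q=2 D=9
Draw 1: a1=0.990, a2=0.808, a3=26.136, a0=27.934; τ=−ln(0.0791)/27.934=0.091 → t=0.091; u2·a0=0.2575·27.934=7.193; a1+a2=1.798 < 7.193 ≤ a1+…+a3=27.934 → R3 fires; B=8 S=7 Q=4 D=9
Draw 2: a1=1.980, a2=0.707, a3=20.328, a0=23.015; τ=−ln(0.9708)/23.015=0.001 → t=0.092; u2·a0=0.4554·23.015=10.481; a1+a2=2.687 < 10.481 ≤ a1+…+a3=23.015 → R3 fires; B=7 S=6 Q=6 D=9
Draw 3: a1=2.970, a2=0.606, a3=15.246, a0=18.822; τ=−ln(0.4397)/18.822=0.044 → t=0.136; u2·a0=0.6913·18.822=13.012; a1+a2=3.576 < 13.012 ≤ a1+…+a3=18.822 → R3 fires; B=6 S=5 Q=8 D=9
Draw 4: a1=3.960, a2=0.505, a3=10.890, a0=15.355; τ=−ln(0.8713)/15.355=0.009 → t=0.145; u2·a0=0.1986·15.355=3.050 ≤ a1=3.960 → R1 fires; B=7 S=5 Q=7 D=8
Draw 5: a1=3.080, a2=0.505, a3=12.705, a0=16.290; τ=−ln(0.2615)/16.290=0.082 → t=0.227; u2·a0=0.7469·16.290=12.167; a1+a2=3.585 < 12.167 ≤ a1+…+a3=16.290 → R3 fires; B=6 S=4 Q=9 D=8
Draw 6: a1=3.960, a2=0.404, a3=8.712, a0=13.076; τ=−ln(0.0233)/13.076=0.287 → t=0.515; u2·a0=0.3694·13.076=4.830; a1+a2=4.364 < 4.830 ≤ a1+…+a3=13.076 → R3 fires; B=5 S=3 Q=11 D=8
Draw 7: a1=4.840, a2=0.303, a3=5.445, a0=10.588; τ=−ln(0.7810)/10.588=0.023 → t=0.538; u2·a0=0.3203·10.588=3.391 ≤ a1=4.840 → R1 fires; B=6 S=3 Q=10 D=7
Draw 8: a1=3.850, a2=0.303, a3=6.534, a0=10.687; τ=−ln(0.0850)/10.687=0.231 → t=0.769; u2·a0=0.4595·10.687=4.911; a1+a2=4.153 < 4.911 ≤ a1+…+a3=10.687 → R3 fires; B=5 S=2 Q=12 D=7
Draw 9: a1=4.620, a2=0.202, a3=3.630, a0=8.452; τ=−ln(0.2077)/8.452=0.186 → t=0.955; u2·a0=0.8764·8.452=7.407; a1+a2=4.822 < 7.407 ≤ a1+…+a3=8.452 → R3 fires; B=4 S=1 Q=14 D=7
Draw 10: a1=5.390, a2=0.101, a3=1.452, a0=6.943; τ=−ln(0.5457)/6.943=0.087 → t=1.042; u2·a0=0.0991·6.943=0.688 ≤ a1=5.390 → R1 fires; B=5 S=1 Q=13 D=6
Draw 11: a1=4.290, a2=0.101, a3=1.815, a0=6.206; τ=−ln(0.3303)/6.206=0.178 → t=1.220; u2·a0=0.3383·6.206=2.099 ≤ a1=4.290 → R1 fires; B=6 S=1 Q=12 D=5
Draw 12: a1=3.300, a2=0.101, a3=2.178, a0=5.579; τ=−ln(0.8615)/5.579=0.027 → t=1.247 > T=1.23: stop.
S first becomes ≤ 5 when it reaches 5 at the event at t=0.136.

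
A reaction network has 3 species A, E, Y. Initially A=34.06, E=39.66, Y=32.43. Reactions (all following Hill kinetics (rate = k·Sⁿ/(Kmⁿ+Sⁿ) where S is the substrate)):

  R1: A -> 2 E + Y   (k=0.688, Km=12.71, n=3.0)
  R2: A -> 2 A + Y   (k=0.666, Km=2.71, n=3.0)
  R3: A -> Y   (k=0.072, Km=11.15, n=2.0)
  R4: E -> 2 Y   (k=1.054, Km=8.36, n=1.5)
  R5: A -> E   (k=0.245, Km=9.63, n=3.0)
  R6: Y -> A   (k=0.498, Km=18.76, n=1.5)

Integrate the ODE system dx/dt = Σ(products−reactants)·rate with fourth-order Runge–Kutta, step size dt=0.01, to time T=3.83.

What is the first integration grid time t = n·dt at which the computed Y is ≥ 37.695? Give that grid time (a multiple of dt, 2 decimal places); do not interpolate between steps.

RK4 with dt=0.01: 383 steps to T=3.83. Trajectory (selected grid times):
t=0.00: A=34.06 E=39.66 Y=32.43
t=0.43: A=34.08 E=39.91 Y=33.70
t=0.85: A=34.11 E=40.16 Y=34.94
t=1.28: A=34.14 E=40.41 Y=36.21
t=1.70: A=34.17 E=40.66 Y=37.45
t=1.78: A=34.17 E=40.70 Y=37.69
t=1.79: A=34.18 E=40.71 Y=37.71
t=2.13: A=34.20 E=40.91 Y=38.72
t=2.55: A=34.24 E=41.15 Y=39.95
t=2.98: A=34.27 E=41.40 Y=41.21
t=3.40: A=34.31 E=41.65 Y=42.45
t=3.83: A=34.35 E=41.90 Y=43.71
Y(1.78)=37.685 < 37.695 but Y(1.79)=37.715 ≥ 37.695, so the first grid time is t=1.79.

Threshold first reached at t = 1.79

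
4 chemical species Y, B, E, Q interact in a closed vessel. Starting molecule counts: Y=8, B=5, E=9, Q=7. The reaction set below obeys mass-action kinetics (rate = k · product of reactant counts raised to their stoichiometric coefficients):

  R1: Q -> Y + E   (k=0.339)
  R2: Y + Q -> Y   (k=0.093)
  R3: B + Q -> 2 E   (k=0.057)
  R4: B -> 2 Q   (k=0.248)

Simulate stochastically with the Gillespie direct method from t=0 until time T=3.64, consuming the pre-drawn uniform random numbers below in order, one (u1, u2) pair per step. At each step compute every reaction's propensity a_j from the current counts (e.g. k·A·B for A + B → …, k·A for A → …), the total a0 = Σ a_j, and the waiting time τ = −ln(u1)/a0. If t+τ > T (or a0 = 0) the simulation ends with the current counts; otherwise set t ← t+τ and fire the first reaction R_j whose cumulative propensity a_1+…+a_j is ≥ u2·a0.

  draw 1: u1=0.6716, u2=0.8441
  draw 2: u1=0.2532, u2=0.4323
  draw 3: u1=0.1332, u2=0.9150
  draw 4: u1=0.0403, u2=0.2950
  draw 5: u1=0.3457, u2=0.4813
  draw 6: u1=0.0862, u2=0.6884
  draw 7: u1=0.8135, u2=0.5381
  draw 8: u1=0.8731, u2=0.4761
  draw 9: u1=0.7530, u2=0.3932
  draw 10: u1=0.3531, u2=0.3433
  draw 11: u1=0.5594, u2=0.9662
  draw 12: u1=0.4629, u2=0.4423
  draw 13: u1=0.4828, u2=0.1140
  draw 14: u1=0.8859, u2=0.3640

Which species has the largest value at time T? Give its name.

t=0.000: Y=8 B=5 E=9 Q=7
Draw 1: a1=2.373, a2=5.208, a3=1.995, a4=1.240, a0=10.816; τ=−ln(0.6716)/10.816=0.037 → t=0.037; u2·a0=0.8441·10.816=9.130; a1+a2=7.581 < 9.130 ≤ a1+…+a3=9.576 → R3 fires; Y=8 B=4 E=11 Q=6
Draw 2: a1=2.034, a2=4.464, a3=1.368, a4=0.992, a0=8.858; τ=−ln(0.2532)/8.858=0.155 → t=0.192; u2·a0=0.4323·8.858=3.829; a1=2.034 < 3.829 ≤ a1+a2=6.498 → R2 fires; Y=8 B=4 E=11 Q=5
Draw 3: a1=1.695, a2=3.720, a3=1.140, a4=0.992, a0=7.547; τ=−ln(0.1332)/7.547=0.267 → t=0.459; u2·a0=0.9150·7.547=6.906; a1+…+a3=6.555 < 6.906 ≤ a1+…+a4=7.547 → R4 fires; Y=8 B=3 E=11 Q=7
Draw 4: a1=2.373, a2=5.208, a3=1.197, a4=0.744, a0=9.522; τ=−ln(0.0403)/9.522=0.337 → t=0.796; u2·a0=0.2950·9.522=2.809; a1=2.373 < 2.809 ≤ a1+a2=7.581 → R2 fires; Y=8 B=3 E=11 Q=6
Draw 5: a1=2.034, a2=4.464, a3=1.026, a4=0.744, a0=8.268; τ=−ln(0.3457)/8.268=0.128 → t=0.925; u2·a0=0.4813·8.268=3.979; a1=2.034 < 3.979 ≤ a1+a2=6.498 → R2 fires; Y=8 B=3 E=11 Q=5
Draw 6: a1=1.695, a2=3.720, a3=0.855, a4=0.744, a0=7.014; τ=−ln(0.0862)/7.014=0.349 → t=1.274; u2·a0=0.6884·7.014=4.828; a1=1.695 < 4.828 ≤ a1+a2=5.415 → R2 fires; Y=8 B=3 E=11 Q=4
Draw 7: a1=1.356, a2=2.976, a3=0.684, a4=0.744, a0=5.760; τ=−ln(0.8135)/5.760=0.036 → t=1.310; u2·a0=0.5381·5.760=3.099; a1=1.356 < 3.099 ≤ a1+a2=4.332 → R2 fires; Y=8 B=3 E=11 Q=3
Draw 8: a1=1.017, a2=2.232, a3=0.513, a4=0.744, a0=4.506; τ=−ln(0.8731)/4.506=0.030 → t=1.340; u2·a0=0.4761·4.506=2.145; a1=1.017 < 2.145 ≤ a1+a2=3.249 → R2 fires; Y=8 B=3 E=11 Q=2
Draw 9: a1=0.678, a2=1.488, a3=0.342, a4=0.744, a0=3.252; τ=−ln(0.7530)/3.252=0.087 → t=1.427; u2·a0=0.3932·3.252=1.279; a1=0.678 < 1.279 ≤ a1+a2=2.166 → R2 fires; Y=8 B=3 E=11 Q=1
Draw 10: a1=0.339, a2=0.744, a3=0.171, a4=0.744, a0=1.998; τ=−ln(0.3531)/1.998=0.521 → t=1.948; u2·a0=0.3433·1.998=0.686; a1=0.339 < 0.686 ≤ a1+a2=1.083 → R2 fires; Y=8 B=3 E=11 Q=0
Draw 11: a1=0.000, a2=0.000, a3=0.000, a4=0.744, a0=0.744; τ=−ln(0.5594)/0.744=0.781 → t=2.729; u2·a0=0.9662·0.744=0.719; a1+…+a3=0.000 < 0.719 ≤ a1+…+a4=0.744 → R4 fires; Y=8 B=2 E=11 Q=2
Draw 12: a1=0.678, a2=1.488, a3=0.228, a4=0.496, a0=2.890; τ=−ln(0.4629)/2.890=0.267 → t=2.996; u2·a0=0.4423·2.890=1.278; a1=0.678 < 1.278 ≤ a1+a2=2.166 → R2 fires; Y=8 B=2 E=11 Q=1
Draw 13: a1=0.339, a2=0.744, a3=0.114, a4=0.496, a0=1.693; τ=−ln(0.4828)/1.693=0.430 → t=3.426; u2·a0=0.1140·1.693=0.193 ≤ a1=0.339 → R1 fires; Y=9 B=2 E=12 Q=0
Draw 14: a1=0.000, a2=0.000, a3=0.000, a4=0.496, a0=0.496; τ=−ln(0.8859)/0.496=0.244 → t=3.670 > T=3.64: stop.
At T=3.64: Y=9 B=2 E=12 Q=0; the largest is E.

Dominant species at T: E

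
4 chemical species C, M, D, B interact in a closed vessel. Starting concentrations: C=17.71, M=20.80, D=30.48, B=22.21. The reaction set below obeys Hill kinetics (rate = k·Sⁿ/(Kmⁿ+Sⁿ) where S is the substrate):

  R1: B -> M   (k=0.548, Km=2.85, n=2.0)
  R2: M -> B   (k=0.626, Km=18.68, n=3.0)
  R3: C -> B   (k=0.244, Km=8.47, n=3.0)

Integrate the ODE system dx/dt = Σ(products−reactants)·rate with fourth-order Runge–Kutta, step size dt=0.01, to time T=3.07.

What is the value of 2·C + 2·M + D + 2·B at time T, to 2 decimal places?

Value at T = 151.92

Check how each reaction changes W = 2·C + 2·M + D + 2·B (weight of products minus weight of reactants):
R1: B -> M: (2·1) − (2·1) = 2 − 2 = 0
R2: M -> B: (2·1) − (2·1) = 2 − 2 = 0
R3: C -> B: (2·1) − (2·1) = 2 − 2 = 0
Every reaction leaves W unchanged, so W is conserved and no simulation is needed: W(T) = W(0) = 2·17.71 + 2·20.80 + 30.48 + 2·22.21 = 151.92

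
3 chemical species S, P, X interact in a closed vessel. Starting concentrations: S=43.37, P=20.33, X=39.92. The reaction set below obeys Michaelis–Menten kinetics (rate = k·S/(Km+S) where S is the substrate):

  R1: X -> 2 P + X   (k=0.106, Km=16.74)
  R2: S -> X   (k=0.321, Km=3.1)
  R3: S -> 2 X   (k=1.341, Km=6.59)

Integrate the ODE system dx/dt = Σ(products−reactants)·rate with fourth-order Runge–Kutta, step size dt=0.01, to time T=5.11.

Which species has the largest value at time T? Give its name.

RK4 with dt=0.01: 511 steps to T=5.11. Trajectory (selected grid times):
t=0.00: S=43.37 P=20.33 X=39.92
t=0.57: S=42.54 P=20.42 X=41.42
t=1.14: S=41.71 P=20.50 X=42.91
t=1.70: S=40.89 P=20.59 X=44.37
t=2.27: S=40.06 P=20.68 X=45.86
t=2.84: S=39.24 P=20.76 X=47.34
t=3.41: S=38.42 P=20.85 X=48.81
t=3.97: S=37.61 P=20.94 X=50.26
t=4.54: S=36.79 P=21.03 X=51.73
t=5.11: S=35.97 P=21.13 X=53.19
At T=5.11: S=35.97 P=21.13 X=53.19; the largest is X.

Dominant species at T: X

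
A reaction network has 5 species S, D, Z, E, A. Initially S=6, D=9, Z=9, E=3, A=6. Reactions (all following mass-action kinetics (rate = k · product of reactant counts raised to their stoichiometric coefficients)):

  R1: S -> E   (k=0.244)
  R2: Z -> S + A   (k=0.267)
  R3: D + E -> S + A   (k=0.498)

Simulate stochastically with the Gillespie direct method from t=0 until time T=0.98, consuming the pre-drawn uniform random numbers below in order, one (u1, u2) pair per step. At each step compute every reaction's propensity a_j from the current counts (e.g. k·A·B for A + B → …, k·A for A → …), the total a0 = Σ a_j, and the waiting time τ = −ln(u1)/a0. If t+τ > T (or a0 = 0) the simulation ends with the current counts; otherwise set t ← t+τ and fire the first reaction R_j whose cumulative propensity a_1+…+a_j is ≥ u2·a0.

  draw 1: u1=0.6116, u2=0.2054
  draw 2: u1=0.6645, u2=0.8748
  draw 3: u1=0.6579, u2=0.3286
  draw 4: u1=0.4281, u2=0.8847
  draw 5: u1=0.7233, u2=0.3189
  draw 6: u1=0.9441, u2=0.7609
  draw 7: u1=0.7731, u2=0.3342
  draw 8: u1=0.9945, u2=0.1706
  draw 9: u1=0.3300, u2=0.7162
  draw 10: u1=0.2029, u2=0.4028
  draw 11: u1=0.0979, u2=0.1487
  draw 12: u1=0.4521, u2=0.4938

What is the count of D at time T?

D at T = 5

t=0.000: S=6 D=9 Z=9 E=3 A=6
Draw 1: a1=1.464, a2=2.403, a3=13.446, a0=17.313; τ=−ln(0.6116)/17.313=0.028 → t=0.028; u2·a0=0.2054·17.313=3.556; a1=1.464 < 3.556 ≤ a1+a2=3.867 → R2 fires; S=7 D=9 Z=8 E=3 A=7
Draw 2: a1=1.708, a2=2.136, a3=13.446, a0=17.290; τ=−ln(0.6645)/17.290=0.024 → t=0.052; u2·a0=0.8748·17.290=15.125; a1+a2=3.844 < 15.125 ≤ a1+…+a3=17.290 → R3 fires; S=8 D=8 Z=8 E=2 A=8
Draw 3: a1=1.952, a2=2.136, a3=7.968, a0=12.056; τ=−ln(0.6579)/12.056=0.035 → t=0.087; u2·a0=0.3286·12.056=3.962; a1=1.952 < 3.962 ≤ a1+a2=4.088 → R2 fires; S=9 D=8 Z=7 E=2 A=9
Draw 4: a1=2.196, a2=1.869, a3=7.968, a0=12.033; τ=−ln(0.4281)/12.033=0.071 → t=0.157; u2·a0=0.8847·12.033=10.646; a1+a2=4.065 < 10.646 ≤ a1+…+a3=12.033 → R3 fires; S=10 D=7 Z=7 E=1 A=10
Draw 5: a1=2.440, a2=1.869, a3=3.486, a0=7.795; τ=−ln(0.7233)/7.795=0.042 → t=0.199; u2·a0=0.3189·7.795=2.486; a1=2.440 < 2.486 ≤ a1+a2=4.309 → R2 fires; S=11 D=7 Z=6 E=1 A=11
Draw 6: a1=2.684, a2=1.602, a3=3.486, a0=7.772; τ=−ln(0.9441)/7.772=0.007 → t=0.206; u2·a0=0.7609·7.772=5.914; a1+a2=4.286 < 5.914 ≤ a1+…+a3=7.772 → R3 fires; S=12 D=6 Z=6 E=0 A=12
Draw 7: a1=2.928, a2=1.602, a3=0.000, a0=4.530; τ=−ln(0.7731)/4.530=0.057 → t=0.263; u2·a0=0.3342·4.530=1.514 ≤ a1=2.928 → R1 fires; S=11 D=6 Z=6 E=1 A=12
Draw 8: a1=2.684, a2=1.602, a3=2.988, a0=7.274; τ=−ln(0.9945)/7.274=0.001 → t=0.264; u2·a0=0.1706·7.274=1.241 ≤ a1=2.684 → R1 fires; S=10 D=6 Z=6 E=2 A=12
Draw 9: a1=2.440, a2=1.602, a3=5.976, a0=10.018; τ=−ln(0.3300)/10.018=0.111 → t=0.374; u2·a0=0.7162·10.018=7.175; a1+a2=4.042 < 7.175 ≤ a1+…+a3=10.018 → R3 fires; S=11 D=5 Z=6 E=1 A=13
Draw 10: a1=2.684, a2=1.602, a3=2.490, a0=6.776; τ=−ln(0.2029)/6.776=0.235 → t=0.610; u2·a0=0.4028·6.776=2.729; a1=2.684 < 2.729 ≤ a1+a2=4.286 → R2 fires; S=12 D=5 Z=5 E=1 A=14
Draw 11: a1=2.928, a2=1.335, a3=2.490, a0=6.753; τ=−ln(0.0979)/6.753=0.344 → t=0.954; u2·a0=0.1487·6.753=1.004 ≤ a1=2.928 → R1 fires; S=11 D=5 Z=5 E=2 A=14
Draw 12: a1=2.684, a2=1.335, a3=4.980, a0=8.999; τ=−ln(0.4521)/8.999=0.088 → t=1.042 > T=0.98: stop.
Read off D at T=0.98: 5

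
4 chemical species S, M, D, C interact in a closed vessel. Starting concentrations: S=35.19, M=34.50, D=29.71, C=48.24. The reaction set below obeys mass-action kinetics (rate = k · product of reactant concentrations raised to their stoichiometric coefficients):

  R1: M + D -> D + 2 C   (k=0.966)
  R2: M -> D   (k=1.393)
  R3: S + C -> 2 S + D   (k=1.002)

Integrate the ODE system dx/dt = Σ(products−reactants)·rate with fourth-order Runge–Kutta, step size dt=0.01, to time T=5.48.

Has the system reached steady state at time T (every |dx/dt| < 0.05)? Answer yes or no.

Steady state at T: yes

RK4 with dt=0.01: 548 steps to T=5.48. Trajectory (selected grid times):
t=0.00: S=35.19 M=34.50 D=29.71 C=48.24
t=0.61: S=150.83 M=0.00 D=146.15 C=0.00
t=1.22: S=150.83 M=0.00 D=146.15 C=0.00
t=1.83: S=150.83 M=0.00 D=146.15 C=0.00
t=2.44: S=150.83 M=0.00 D=146.15 C=0.00
t=3.04: S=150.83 M=0.00 D=146.15 C=0.00
t=3.65: S=150.83 M=0.00 D=146.15 C=0.00
t=4.26: S=150.83 M=0.00 D=146.15 C=0.00
t=4.87: S=150.83 M=0.00 D=146.15 C=0.00
t=5.48: S=150.83 M=0.00 D=146.15 C=0.00
Rates at T: R1=0.0000, R2=0.0000, R3=0.0000
dx/dt at T (Σ net stoichiometry × rate): S=+0.0000, M=-0.0000, D=+0.0000, C=-0.0000
Largest |dx/dt| is |+0.0000| (D) < 0.05 → steady.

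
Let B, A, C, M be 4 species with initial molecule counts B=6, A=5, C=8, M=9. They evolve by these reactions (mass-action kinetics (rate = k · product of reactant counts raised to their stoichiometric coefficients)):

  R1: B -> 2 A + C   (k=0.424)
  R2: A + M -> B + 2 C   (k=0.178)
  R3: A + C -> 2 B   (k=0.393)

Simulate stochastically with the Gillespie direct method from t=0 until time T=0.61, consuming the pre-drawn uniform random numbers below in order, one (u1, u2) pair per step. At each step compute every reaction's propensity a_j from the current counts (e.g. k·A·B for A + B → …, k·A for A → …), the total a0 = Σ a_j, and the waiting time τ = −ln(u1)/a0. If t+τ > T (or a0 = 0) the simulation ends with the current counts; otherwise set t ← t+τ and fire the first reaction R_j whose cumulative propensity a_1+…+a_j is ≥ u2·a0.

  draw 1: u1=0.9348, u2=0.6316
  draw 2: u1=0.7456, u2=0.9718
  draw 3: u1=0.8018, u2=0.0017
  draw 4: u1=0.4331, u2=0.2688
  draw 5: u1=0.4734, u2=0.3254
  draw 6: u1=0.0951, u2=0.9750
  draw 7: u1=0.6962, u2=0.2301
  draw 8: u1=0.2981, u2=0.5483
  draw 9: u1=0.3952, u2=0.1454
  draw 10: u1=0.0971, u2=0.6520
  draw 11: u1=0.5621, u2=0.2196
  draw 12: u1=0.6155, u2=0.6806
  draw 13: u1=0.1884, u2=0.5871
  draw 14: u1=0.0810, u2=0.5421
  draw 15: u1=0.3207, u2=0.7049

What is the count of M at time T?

M at T = 7

t=0.000: B=6 A=5 C=8 M=9
Draw 1: a1=2.544, a2=8.010, a3=15.720, a0=26.274; τ=−ln(0.9348)/26.274=0.003 → t=0.003; u2·a0=0.6316·26.274=16.595; a1+a2=10.554 < 16.595 ≤ a1+…+a3=26.274 → R3 fires; B=8 A=4 C=7 M=9
Draw 2: a1=3.392, a2=6.408, a3=11.004, a0=20.804; τ=−ln(0.7456)/20.804=0.014 → t=0.017; u2·a0=0.9718·20.804=20.217; a1+a2=9.800 < 20.217 ≤ a1+…+a3=20.804 → R3 fires; B=10 A=3 C=6 M=9
Draw 3: a1=4.240, a2=4.806, a3=7.074, a0=16.120; τ=−ln(0.8018)/16.120=0.014 → t=0.030; u2·a0=0.0017·16.120=0.027 ≤ a1=4.240 → R1 fires; B=9 A=5 C=7 M=9
Draw 4: a1=3.816, a2=8.010, a3=13.755, a0=25.581; τ=−ln(0.4331)/25.581=0.033 → t=0.063; u2·a0=0.2688·25.581=6.876; a1=3.816 < 6.876 ≤ a1+a2=11.826 → R2 fires; B=10 A=4 C=9 M=8
Draw 5: a1=4.240, a2=5.696, a3=14.148, a0=24.084; τ=−ln(0.4734)/24.084=0.031 → t=0.094; u2·a0=0.3254·24.084=7.837; a1=4.240 < 7.837 ≤ a1+a2=9.936 → R2 fires; B=11 A=3 C=11 M=7
Draw 6: a1=4.664, a2=3.738, a3=12.969, a0=21.371; τ=−ln(0.0951)/21.371=0.110 → t=0.204; u2·a0=0.9750·21.371=20.837; a1+a2=8.402 < 20.837 ≤ a1+…+a3=21.371 → R3 fires; B=13 A=2 C=10 M=7
Draw 7: a1=5.512, a2=2.492, a3=7.860, a0=15.864; τ=−ln(0.6962)/15.864=0.023 → t=0.227; u2·a0=0.2301·15.864=3.650 ≤ a1=5.512 → R1 fires; B=12 A=4 C=11 M=7
Draw 8: a1=5.088, a2=4.984, a3=17.292, a0=27.364; τ=−ln(0.2981)/27.364=0.044 → t=0.271; u2·a0=0.5483·27.364=15.004; a1+a2=10.072 < 15.004 ≤ a1+…+a3=27.364 → R3 fires; B=14 A=3 C=10 M=7
Draw 9: a1=5.936, a2=3.738, a3=11.790, a0=21.464; τ=−ln(0.3952)/21.464=0.043 → t=0.315; u2·a0=0.1454·21.464=3.121 ≤ a1=5.936 → R1 fires; B=13 A=5 C=11 M=7
Draw 10: a1=5.512, a2=6.230, a3=21.615, a0=33.357; τ=−ln(0.0971)/33.357=0.070 → t=0.384; u2·a0=0.6520·33.357=21.749; a1+a2=11.742 < 21.749 ≤ a1+…+a3=33.357 → R3 fires; B=15 A=4 C=10 M=7
Draw 11: a1=6.360, a2=4.984, a3=15.720, a0=27.064; τ=−ln(0.5621)/27.064=0.021 → t=0.406; u2·a0=0.2196·27.064=5.943 ≤ a1=6.360 → R1 fires; B=14 A=6 C=11 M=7
Draw 12: a1=5.936, a2=7.476, a3=25.938, a0=39.350; τ=−ln(0.6155)/39.350=0.012 → t=0.418; u2·a0=0.6806·39.350=26.782; a1+a2=13.412 < 26.782 ≤ a1+…+a3=39.350 → R3 fires; B=16 A=5 C=10 M=7
Draw 13: a1=6.784, a2=6.230, a3=19.650, a0=32.664; τ=−ln(0.1884)/32.664=0.051 → t=0.469; u2·a0=0.5871·32.664=19.177; a1+a2=13.014 < 19.177 ≤ a1+…+a3=32.664 → R3 fires; B=18 A=4 C=9 M=7
Draw 14: a1=7.632, a2=4.984, a3=14.148, a0=26.764; τ=−ln(0.0810)/26.764=0.094 → t=0.563; u2·a0=0.5421·26.764=14.509; a1+a2=12.616 < 14.509 ≤ a1+…+a3=26.764 → R3 fires; B=20 A=3 C=8 M=7
Draw 15: a1=8.480, a2=3.738, a3=9.432, a0=21.650; τ=−ln(0.3207)/21.650=0.053 → t=0.616 > T=0.61: stop.
Read off M at T=0.61: 7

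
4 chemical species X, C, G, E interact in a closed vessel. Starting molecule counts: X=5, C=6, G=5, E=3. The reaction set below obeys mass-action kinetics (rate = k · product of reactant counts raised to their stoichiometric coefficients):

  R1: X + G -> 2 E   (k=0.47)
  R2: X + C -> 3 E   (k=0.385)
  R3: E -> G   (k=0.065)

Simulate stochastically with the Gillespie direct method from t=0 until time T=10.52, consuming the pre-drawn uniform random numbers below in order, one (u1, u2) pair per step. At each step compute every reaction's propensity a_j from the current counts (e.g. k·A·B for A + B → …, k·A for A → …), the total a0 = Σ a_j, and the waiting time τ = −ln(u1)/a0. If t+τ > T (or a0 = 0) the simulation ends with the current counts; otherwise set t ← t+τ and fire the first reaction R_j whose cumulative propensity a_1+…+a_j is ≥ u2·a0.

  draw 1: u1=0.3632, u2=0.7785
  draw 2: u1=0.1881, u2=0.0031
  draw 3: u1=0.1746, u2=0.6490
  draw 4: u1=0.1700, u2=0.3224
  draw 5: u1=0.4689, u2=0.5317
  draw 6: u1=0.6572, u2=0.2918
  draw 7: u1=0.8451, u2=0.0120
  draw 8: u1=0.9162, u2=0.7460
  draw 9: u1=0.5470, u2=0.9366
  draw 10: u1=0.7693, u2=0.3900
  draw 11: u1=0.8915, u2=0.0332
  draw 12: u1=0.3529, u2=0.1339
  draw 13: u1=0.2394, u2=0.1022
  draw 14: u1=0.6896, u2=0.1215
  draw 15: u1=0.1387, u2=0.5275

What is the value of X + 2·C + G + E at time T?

Value at T = 25

Check how each reaction changes W = X + 2·C + G + E (weight of products minus weight of reactants):
R1: X + G -> 2 E: (1·2) − (1·1 + 1·1) = 2 − 2 = 0
R2: X + C -> 3 E: (1·3) − (1·1 + 2·1) = 3 − 3 = 0
R3: E -> G: (1·1) − (1·1) = 1 − 1 = 0
Every reaction leaves W unchanged, so W is conserved and no simulation is needed: W(T) = W(0) = 5 + 2·6 + 5 + 3 = 25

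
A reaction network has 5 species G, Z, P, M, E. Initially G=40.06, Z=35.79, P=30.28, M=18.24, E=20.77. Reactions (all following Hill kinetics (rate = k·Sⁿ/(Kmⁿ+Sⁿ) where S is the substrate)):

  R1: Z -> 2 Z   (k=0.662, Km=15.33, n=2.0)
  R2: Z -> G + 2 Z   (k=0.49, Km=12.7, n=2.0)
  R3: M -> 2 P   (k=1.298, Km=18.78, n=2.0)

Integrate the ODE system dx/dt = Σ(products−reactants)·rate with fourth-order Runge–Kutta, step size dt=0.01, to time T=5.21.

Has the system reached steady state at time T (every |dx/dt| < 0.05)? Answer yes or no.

RK4 with dt=0.01: 521 steps to T=5.21. Trajectory (selected grid times):
t=0.00: G=40.06 Z=35.79 P=30.28 M=18.24 E=20.77
t=0.58: G=40.31 Z=36.37 P=31.00 M=17.88 E=20.77
t=1.16: G=40.57 Z=36.95 P=31.71 M=17.52 E=20.77
t=1.74: G=40.82 Z=37.53 P=32.41 M=17.18 E=20.77
t=2.32: G=41.08 Z=38.12 P=33.08 M=16.84 E=20.77
t=2.89: G=41.33 Z=38.69 P=33.74 M=16.51 E=20.77
t=3.47: G=41.59 Z=39.28 P=34.38 M=16.19 E=20.77
t=4.05: G=41.84 Z=39.88 P=35.02 M=15.87 E=20.77
t=4.63: G=42.10 Z=40.47 P=35.64 M=15.56 E=20.77
t=5.21: G=42.36 Z=41.06 P=36.25 M=15.26 E=20.77
Rates at T: R1=0.5810, R2=0.4472, R3=0.5161
dx/dt at T (Σ net stoichiometry × rate): G=+0.4472, Z=+1.0282, P=+1.0322, M=-0.5161, E=+0.0000
Largest |dx/dt| is |+1.0322| (P) ≥ 0.05 → not steady.

Steady state at T: no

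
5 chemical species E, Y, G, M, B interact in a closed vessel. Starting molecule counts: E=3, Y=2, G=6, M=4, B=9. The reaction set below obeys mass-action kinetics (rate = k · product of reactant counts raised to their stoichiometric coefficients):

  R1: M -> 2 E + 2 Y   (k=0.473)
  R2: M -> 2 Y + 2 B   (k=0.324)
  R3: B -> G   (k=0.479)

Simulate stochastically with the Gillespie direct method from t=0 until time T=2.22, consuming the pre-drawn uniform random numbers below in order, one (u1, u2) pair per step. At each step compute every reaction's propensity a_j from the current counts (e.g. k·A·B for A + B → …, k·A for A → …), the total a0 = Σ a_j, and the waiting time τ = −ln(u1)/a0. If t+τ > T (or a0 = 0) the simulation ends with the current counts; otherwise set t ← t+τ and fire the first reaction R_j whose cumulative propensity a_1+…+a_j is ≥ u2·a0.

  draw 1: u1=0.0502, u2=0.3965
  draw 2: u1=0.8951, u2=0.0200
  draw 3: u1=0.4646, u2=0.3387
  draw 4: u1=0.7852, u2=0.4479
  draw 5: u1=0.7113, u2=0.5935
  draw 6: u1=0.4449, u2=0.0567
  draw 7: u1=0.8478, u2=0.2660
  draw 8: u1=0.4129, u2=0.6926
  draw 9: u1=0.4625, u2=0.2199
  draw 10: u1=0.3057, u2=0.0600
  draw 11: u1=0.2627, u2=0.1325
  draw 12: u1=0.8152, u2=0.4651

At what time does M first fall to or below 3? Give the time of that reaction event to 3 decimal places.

t=0.000: E=3 Y=2 G=6 M=4 B=9
Draw 1: a1=1.892, a2=1.296, a3=4.311, a0=7.499; τ=−ln(0.0502)/7.499=0.399 → t=0.399; u2·a0=0.3965·7.499=2.973; a1=1.892 < 2.973 ≤ a1+a2=3.188 → R2 fires; E=3 Y=4 G=6 M=3 B=11
Draw 2: a1=1.419, a2=0.972, a3=5.269, a0=7.660; τ=−ln(0.8951)/7.660=0.014 → t=0.413; u2·a0=0.0200·7.660=0.153 ≤ a1=1.419 → R1 fires; E=5 Y=6 G=6 M=2 B=11
Draw 3: a1=0.946, a2=0.648, a3=5.269, a0=6.863; τ=−ln(0.4646)/6.863=0.112 → t=0.525; u2·a0=0.3387·6.863=2.324; a1+a2=1.594 < 2.324 ≤ a1+…+a3=6.863 → R3 fires; E=5 Y=6 G=7 M=2 B=10
Draw 4: a1=0.946, a2=0.648, a3=4.790, a0=6.384; τ=−ln(0.7852)/6.384=0.038 → t=0.563; u2·a0=0.4479·6.384=2.859; a1+a2=1.594 < 2.859 ≤ a1+…+a3=6.384 → R3 fires; E=5 Y=6 G=8 M=2 B=9
Draw 5: a1=0.946, a2=0.648, a3=4.311, a0=5.905; τ=−ln(0.7113)/5.905=0.058 → t=0.621; u2·a0=0.5935·5.905=3.505; a1+a2=1.594 < 3.505 ≤ a1+…+a3=5.905 → R3 fires; E=5 Y=6 G=9 M=2 B=8
Draw 6: a1=0.946, a2=0.648, a3=3.832, a0=5.426; τ=−ln(0.4449)/5.426=0.149 → t=0.770; u2·a0=0.0567·5.426=0.308 ≤ a1=0.946 → R1 fires; E=7 Y=8 G=9 M=1 B=8
Draw 7: a1=0.473, a2=0.324, a3=3.832, a0=4.629; τ=−ln(0.8478)/4.629=0.036 → t=0.806; u2·a0=0.2660·4.629=1.231; a1+a2=0.797 < 1.231 ≤ a1+…+a3=4.629 → R3 fires; E=7 Y=8 G=10 M=1 B=7
Draw 8: a1=0.473, a2=0.324, a3=3.353, a0=4.150; τ=−ln(0.4129)/4.150=0.213 → t=1.019; u2·a0=0.6926·4.150=2.874; a1+a2=0.797 < 2.874 ≤ a1+…+a3=4.150 → R3 fires; E=7 Y=8 G=11 M=1 B=6
Draw 9: a1=0.473, a2=0.324, a3=2.874, a0=3.671; τ=−ln(0.4625)/3.671=0.210 → t=1.229; u2·a0=0.2199·3.671=0.807; a1+a2=0.797 < 0.807 ≤ a1+…+a3=3.671 → R3 fires; E=7 Y=8 G=12 M=1 B=5
Draw 10: a1=0.473, a2=0.324, a3=2.395, a0=3.192; τ=−ln(0.3057)/3.192=0.371 → t=1.600; u2·a0=0.0600·3.192=0.192 ≤ a1=0.473 → R1 fires; E=9 Y=10 G=12 M=0 B=5
Draw 11: a1=0.000, a2=0.000, a3=2.395, a0=2.395; τ=−ln(0.2627)/2.395=0.558 → t=2.158; u2·a0=0.1325·2.395=0.317; a1+a2=0.000 < 0.317 ≤ a1+…+a3=2.395 → R3 fires; E=9 Y=10 G=13 M=0 B=4
Draw 12: a1=0.000, a2=0.000, a3=1.916, a0=1.916; τ=−ln(0.8152)/1.916=0.107 → t=2.265 > T=2.22: stop.
M first becomes ≤ 3 when it reaches 3 at the event at t=0.399.

Threshold first reached at t = 0.399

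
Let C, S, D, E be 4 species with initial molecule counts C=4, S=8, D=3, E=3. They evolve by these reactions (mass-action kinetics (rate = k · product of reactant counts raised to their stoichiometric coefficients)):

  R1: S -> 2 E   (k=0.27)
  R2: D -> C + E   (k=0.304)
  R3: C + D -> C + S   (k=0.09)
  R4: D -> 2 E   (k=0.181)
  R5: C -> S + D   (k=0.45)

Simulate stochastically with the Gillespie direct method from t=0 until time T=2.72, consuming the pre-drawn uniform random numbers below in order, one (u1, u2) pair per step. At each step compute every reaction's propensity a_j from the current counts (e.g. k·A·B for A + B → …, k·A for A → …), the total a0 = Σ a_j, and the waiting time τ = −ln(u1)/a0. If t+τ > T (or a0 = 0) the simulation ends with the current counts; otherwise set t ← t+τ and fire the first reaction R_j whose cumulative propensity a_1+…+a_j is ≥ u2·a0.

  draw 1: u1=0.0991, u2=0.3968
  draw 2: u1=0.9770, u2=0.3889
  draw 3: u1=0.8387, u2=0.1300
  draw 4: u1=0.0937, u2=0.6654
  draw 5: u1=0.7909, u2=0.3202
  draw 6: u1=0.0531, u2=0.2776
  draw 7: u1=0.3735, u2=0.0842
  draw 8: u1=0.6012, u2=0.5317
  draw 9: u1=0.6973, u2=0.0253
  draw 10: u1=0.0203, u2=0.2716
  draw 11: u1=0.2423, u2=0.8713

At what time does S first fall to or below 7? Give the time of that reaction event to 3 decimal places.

t=0.000: C=4 S=8 D=3 E=3
Draw 1: a1=2.160, a2=0.912, a3=1.080, a4=0.543, a5=1.800, a0=6.495; τ=−ln(0.0991)/6.495=0.356 → t=0.356; u2·a0=0.3968·6.495=2.577; a1=2.160 < 2.577 ≤ a1+a2=3.072 → R2 fires; C=5 S=8 D=2 E=4
Draw 2: a1=2.160, a2=0.608, a3=0.900, a4=0.362, a5=2.250, a0=6.280; τ=−ln(0.9770)/6.280=0.004 → t=0.360; u2·a0=0.3889·6.280=2.442; a1=2.160 < 2.442 ≤ a1+a2=2.768 → R2 fires; C=6 S=8 D=1 E=5
Draw 3: a1=2.160, a2=0.304, a3=0.540, a4=0.181, a5=2.700, a0=5.885; τ=−ln(0.8387)/5.885=0.030 → t=0.390; u2·a0=0.1300·5.885=0.765 ≤ a1=2.160 → R1 fires; C=6 S=7 D=1 E=7
Draw 4: a1=1.890, a2=0.304, a3=0.540, a4=0.181, a5=2.700, a0=5.615; τ=−ln(0.0937)/5.615=0.422 → t=0.811; u2·a0=0.6654·5.615=3.736; a1+…+a4=2.915 < 3.736 ≤ a1+…+a5=5.615 → R5 fires; C=5 S=8 D=2 E=7
Draw 5: a1=2.160, a2=0.608, a3=0.900, a4=0.362, a5=2.250, a0=6.280; τ=−ln(0.7909)/6.280=0.037 → t=0.849; u2·a0=0.3202·6.280=2.011 ≤ a1=2.160 → R1 fires; C=5 S=7 D=2 E=9
Draw 6: a1=1.890, a2=0.608, a3=0.900, a4=0.362, a5=2.250, a0=6.010; τ=−ln(0.0531)/6.010=0.488 → t=1.337; u2·a0=0.2776·6.010=1.668 ≤ a1=1.890 → R1 fires; C=5 S=6 D=2 E=11
Draw 7: a1=1.620, a2=0.608, a3=0.900, a4=0.362, a5=2.250, a0=5.740; τ=−ln(0.3735)/5.740=0.172 → t=1.509; u2·a0=0.0842·5.740=0.483 ≤ a1=1.620 → R1 fires; C=5 S=5 D=2 E=13
Draw 8: a1=1.350, a2=0.608, a3=0.900, a4=0.362, a5=2.250, a0=5.470; τ=−ln(0.6012)/5.470=0.093 → t=1.602; u2·a0=0.5317·5.470=2.908; a1+…+a3=2.858 < 2.908 ≤ a1+…+a4=3.220 → R4 fires; C=5 S=5 D=1 E=15
Draw 9: a1=1.350, a2=0.304, a3=0.450, a4=0.181, a5=2.250, a0=4.535; τ=−ln(0.6973)/4.535=0.080 → t=1.681; u2·a0=0.0253·4.535=0.115 ≤ a1=1.350 → R1 fires; C=5 S=4 D=1 E=17
Draw 10: a1=1.080, a2=0.304, a3=0.450, a4=0.181, a5=2.250, a0=4.265; τ=−ln(0.0203)/4.265=0.914 → t=2.595; u2·a0=0.2716·4.265=1.158; a1=1.080 < 1.158 ≤ a1+a2=1.384 → R2 fires; C=6 S=4 D=0 E=18
Draw 11: a1=1.080, a2=0.000, a3=0.000, a4=0.000, a5=2.700, a0=3.780; τ=−ln(0.2423)/3.780=0.375 → t=2.970 > T=2.72: stop.
S first becomes ≤ 7 when it reaches 7 at the event at t=0.390.

Threshold first reached at t = 0.390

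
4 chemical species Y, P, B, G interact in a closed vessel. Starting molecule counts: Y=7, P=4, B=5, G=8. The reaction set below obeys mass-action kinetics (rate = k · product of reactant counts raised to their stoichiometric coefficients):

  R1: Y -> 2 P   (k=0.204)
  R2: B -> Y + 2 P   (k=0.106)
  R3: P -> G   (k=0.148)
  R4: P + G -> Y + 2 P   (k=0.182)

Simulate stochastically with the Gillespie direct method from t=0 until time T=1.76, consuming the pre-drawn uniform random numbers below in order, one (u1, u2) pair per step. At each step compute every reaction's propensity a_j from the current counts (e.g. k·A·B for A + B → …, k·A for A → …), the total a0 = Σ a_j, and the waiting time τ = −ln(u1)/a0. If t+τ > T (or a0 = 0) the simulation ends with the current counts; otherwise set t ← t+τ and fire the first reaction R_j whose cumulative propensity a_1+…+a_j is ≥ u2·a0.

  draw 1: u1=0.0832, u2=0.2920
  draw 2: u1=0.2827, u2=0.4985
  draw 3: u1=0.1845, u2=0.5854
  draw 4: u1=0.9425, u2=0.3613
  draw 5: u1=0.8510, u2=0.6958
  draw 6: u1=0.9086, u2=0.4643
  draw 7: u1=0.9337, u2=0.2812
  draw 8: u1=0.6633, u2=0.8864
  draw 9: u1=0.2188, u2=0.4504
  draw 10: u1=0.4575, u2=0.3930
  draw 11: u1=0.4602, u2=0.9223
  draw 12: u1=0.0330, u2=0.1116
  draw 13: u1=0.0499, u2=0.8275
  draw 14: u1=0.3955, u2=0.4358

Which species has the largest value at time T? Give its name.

t=0.000: Y=7 P=4 B=5 G=8
Draw 1: a1=1.428, a2=0.530, a3=0.592, a4=5.824, a0=8.374; τ=−ln(0.0832)/8.374=0.297 → t=0.297; u2·a0=0.2920·8.374=2.445; a1+a2=1.958 < 2.445 ≤ a1+…+a3=2.550 → R3 fires; Y=7 P=3 B=5 G=9
Draw 2: a1=1.428, a2=0.530, a3=0.444, a4=4.914, a0=7.316; τ=−ln(0.2827)/7.316=0.173 → t=0.470; u2·a0=0.4985·7.316=3.647; a1+…+a3=2.402 < 3.647 ≤ a1+…+a4=7.316 → R4 fires; Y=8 P=4 B=5 G=8
Draw 3: a1=1.632, a2=0.530, a3=0.592, a4=5.824, a0=8.578; τ=−ln(0.1845)/8.578=0.197 → t=0.667; u2·a0=0.5854·8.578=5.022; a1+…+a3=2.754 < 5.022 ≤ a1+…+a4=8.578 → R4 fires; Y=9 P=5 B=5 G=7
Draw 4: a1=1.836, a2=0.530, a3=0.740, a4=6.370, a0=9.476; τ=−ln(0.9425)/9.476=0.006 → t=0.673; u2·a0=0.3613·9.476=3.424; a1+…+a3=3.106 < 3.424 ≤ a1+…+a4=9.476 → R4 fires; Y=10 P=6 B=5 G=6
Draw 5: a1=2.040, a2=0.530, a3=0.888, a4=6.552, a0=10.010; τ=−ln(0.8510)/10.010=0.016 → t=0.689; u2·a0=0.6958·10.010=6.965; a1+…+a3=3.458 < 6.965 ≤ a1+…+a4=10.010 → R4 fires; Y=11 P=7 B=5 G=5
Draw 6: a1=2.244, a2=0.530, a3=1.036, a4=6.370, a0=10.180; τ=−ln(0.9086)/10.180=0.009 → t=0.698; u2·a0=0.4643·10.180=4.727; a1+…+a3=3.810 < 4.727 ≤ a1+…+a4=10.180 → R4 fires; Y=12 P=8 B=5 G=4
Draw 7: a1=2.448, a2=0.530, a3=1.184, a4=5.824, a0=9.986; τ=−ln(0.9337)/9.986=0.007 → t=0.705; u2·a0=0.2812·9.986=2.808; a1=2.448 < 2.808 ≤ a1+a2=2.978 → R2 fires; Y=13 P=10 B=4 G=4
Draw 8: a1=2.652, a2=0.424, a3=1.480, a4=7.280, a0=11.836; τ=−ln(0.6633)/11.836=0.035 → t=0.740; u2·a0=0.8864·11.836=10.491; a1+…+a3=4.556 < 10.491 ≤ a1+…+a4=11.836 → R4 fires; Y=14 P=11 B=4 G=3
Draw 9: a1=2.856, a2=0.424, a3=1.628, a4=6.006, a0=10.914; τ=−ln(0.2188)/10.914=0.139 → t=0.879; u2·a0=0.4504·10.914=4.916; a1+…+a3=4.908 < 4.916 ≤ a1+…+a4=10.914 → R4 fires; Y=15 P=12 B=4 G=2
Draw 10: a1=3.060, a2=0.424, a3=1.776, a4=4.368, a0=9.628; τ=−ln(0.4575)/9.628=0.081 → t=0.960; u2·a0=0.3930·9.628=3.784; a1+a2=3.484 < 3.784 ≤ a1+…+a3=5.260 → R3 fires; Y=15 P=11 B=4 G=3
Draw 11: a1=3.060, a2=0.424, a3=1.628, a4=6.006, a0=11.118; τ=−ln(0.4602)/11.118=0.070 → t=1.030; u2·a0=0.9223·11.118=10.254; a1+…+a3=5.112 < 10.254 ≤ a1+…+a4=11.118 → R4 fires; Y=16 P=12 B=4 G=2
Draw 12: a1=3.264, a2=0.424, a3=1.776, a4=4.368, a0=9.832; τ=−ln(0.0330)/9.832=0.347 → t=1.377; u2·a0=0.1116·9.832=1.097 ≤ a1=3.264 → R1 fires; Y=15 P=14 B=4 G=2
Draw 13: a1=3.060, a2=0.424, a3=2.072, a4=5.096, a0=10.652; τ=−ln(0.0499)/10.652=0.281 → t=1.659; u2·a0=0.8275·10.652=8.815; a1+…+a3=5.556 < 8.815 ≤ a1+…+a4=10.652 → R4 fires; Y=16 P=15 B=4 G=1
Draw 14: a1=3.264, a2=0.424, a3=2.220, a4=2.730, a0=8.638; τ=−ln(0.3955)/8.638=0.107 → t=1.766 > T=1.76: stop.
At T=1.76: Y=16 P=15 B=4 G=1; the largest is Y.

Dominant species at T: Y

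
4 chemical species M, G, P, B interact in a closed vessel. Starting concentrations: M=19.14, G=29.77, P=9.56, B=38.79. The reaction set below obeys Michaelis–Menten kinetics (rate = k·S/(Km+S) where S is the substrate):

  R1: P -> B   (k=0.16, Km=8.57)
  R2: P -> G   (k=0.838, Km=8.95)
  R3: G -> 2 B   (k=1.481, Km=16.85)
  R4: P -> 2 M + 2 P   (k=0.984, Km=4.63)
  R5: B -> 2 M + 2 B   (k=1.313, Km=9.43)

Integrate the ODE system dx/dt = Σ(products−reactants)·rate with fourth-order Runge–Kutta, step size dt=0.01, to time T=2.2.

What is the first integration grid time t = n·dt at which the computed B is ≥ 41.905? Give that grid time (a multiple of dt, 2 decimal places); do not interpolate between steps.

Threshold first reached at t = 1.03

RK4 with dt=0.01: 220 steps to T=2.2. Trajectory (selected grid times):
t=0.00: M=19.14 G=29.77 P=9.56 B=38.79
t=0.24: M=19.97 G=29.65 P=9.59 B=39.52
t=0.49: M=20.83 G=29.52 P=9.63 B=40.28
t=0.73: M=21.66 G=29.40 P=9.67 B=41.00
t=0.98: M=22.53 G=29.27 P=9.70 B=41.76
t=1.02: M=22.67 G=29.25 P=9.71 B=41.88
t=1.03: M=22.70 G=29.25 P=9.71 B=41.92
t=1.22: M=23.36 G=29.15 P=9.74 B=42.49
t=1.47: M=24.23 G=29.03 P=9.77 B=43.25
t=1.71: M=25.07 G=28.91 P=9.81 B=43.98
t=1.96: M=25.95 G=28.78 P=9.84 B=44.74
t=2.20: M=26.79 G=28.66 P=9.88 B=45.47
B(1.02)=41.885 < 41.905 but B(1.03)=41.915 ≥ 41.905, so the first grid time is t=1.03.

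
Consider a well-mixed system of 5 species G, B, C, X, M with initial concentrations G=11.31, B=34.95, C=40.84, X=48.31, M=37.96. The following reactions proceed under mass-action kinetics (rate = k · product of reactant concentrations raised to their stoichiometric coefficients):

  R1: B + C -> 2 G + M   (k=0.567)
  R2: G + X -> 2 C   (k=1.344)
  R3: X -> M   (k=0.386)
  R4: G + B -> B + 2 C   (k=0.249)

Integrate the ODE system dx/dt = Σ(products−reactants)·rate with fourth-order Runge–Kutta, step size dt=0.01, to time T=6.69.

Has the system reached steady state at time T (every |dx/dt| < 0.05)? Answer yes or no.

RK4 with dt=0.01: 669 steps to T=6.69. Trajectory (selected grid times):
t=0.00: G=11.31 B=34.95 C=40.84 X=48.31 M=37.96
t=0.74: G=28.53 B=0.00 C=111.25 X=0.00 M=73.53
t=1.49: G=28.53 B=0.00 C=111.25 X=0.00 M=73.53
t=2.23: G=28.53 B=0.00 C=111.25 X=0.00 M=73.53
t=2.97: G=28.53 B=0.00 C=111.25 X=0.00 M=73.53
t=3.72: G=28.53 B=0.00 C=111.25 X=0.00 M=73.53
t=4.46: G=28.53 B=0.00 C=111.25 X=0.00 M=73.53
t=5.20: G=28.53 B=0.00 C=111.25 X=0.00 M=73.53
t=5.95: G=28.53 B=0.00 C=111.25 X=0.00 M=73.53
t=6.69: G=28.53 B=0.00 C=111.25 X=0.00 M=73.53
Rates at T: R1=0.0000, R2=0.0000, R3=0.0000, R4=0.0000
dx/dt at T (Σ net stoichiometry × rate): G=-0.0000, B=-0.0000, C=+0.0000, X=-0.0000, M=+0.0000
Largest |dx/dt| is |+0.0000| (C) < 0.05 → steady.

Steady state at T: yes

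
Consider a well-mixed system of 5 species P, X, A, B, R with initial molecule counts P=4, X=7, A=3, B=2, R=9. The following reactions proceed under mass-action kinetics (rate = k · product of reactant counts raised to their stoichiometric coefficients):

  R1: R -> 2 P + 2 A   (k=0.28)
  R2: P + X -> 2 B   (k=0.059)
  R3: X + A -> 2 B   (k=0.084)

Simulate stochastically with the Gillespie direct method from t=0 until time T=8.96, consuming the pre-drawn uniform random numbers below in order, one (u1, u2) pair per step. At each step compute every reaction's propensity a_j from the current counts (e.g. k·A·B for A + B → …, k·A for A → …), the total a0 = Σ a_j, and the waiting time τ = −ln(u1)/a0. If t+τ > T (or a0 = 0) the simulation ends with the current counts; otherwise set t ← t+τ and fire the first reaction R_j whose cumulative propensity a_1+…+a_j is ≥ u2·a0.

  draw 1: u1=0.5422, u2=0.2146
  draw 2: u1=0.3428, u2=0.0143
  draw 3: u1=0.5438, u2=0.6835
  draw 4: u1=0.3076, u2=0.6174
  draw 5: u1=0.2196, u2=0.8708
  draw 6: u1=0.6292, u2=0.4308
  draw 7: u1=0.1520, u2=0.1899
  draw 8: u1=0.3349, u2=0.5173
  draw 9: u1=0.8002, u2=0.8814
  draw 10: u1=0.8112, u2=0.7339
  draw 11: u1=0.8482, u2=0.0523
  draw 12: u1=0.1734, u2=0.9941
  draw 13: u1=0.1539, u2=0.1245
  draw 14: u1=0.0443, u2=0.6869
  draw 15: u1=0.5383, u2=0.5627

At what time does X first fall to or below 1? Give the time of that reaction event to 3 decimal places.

t=0.000: P=4 X=7 A=3 B=2 R=9
Draw 1: a1=2.520, a2=1.652, a3=1.764, a0=5.936; τ=−ln(0.5422)/5.936=0.103 → t=0.103; u2·a0=0.2146·5.936=1.274 ≤ a1=2.520 → R1 fires; P=6 X=7 A=5 B=2 R=8
Draw 2: a1=2.240, a2=2.478, a3=2.940, a0=7.658; τ=−ln(0.3428)/7.658=0.140 → t=0.243; u2·a0=0.0143·7.658=0.110 ≤ a1=2.240 → R1 fires; P=8 X=7 A=7 B=2 R=7
Draw 3: a1=1.960, a2=3.304, a3=4.116, a0=9.380; τ=−ln(0.5438)/9.380=0.065 → t=0.308; u2·a0=0.6835·9.380=6.411; a1+a2=5.264 < 6.411 ≤ a1+…+a3=9.380 → R3 fires; P=8 X=6 A=6 B=4 R=7
Draw 4: a1=1.960, a2=2.832, a3=3.024, a0=7.816; τ=−ln(0.3076)/7.816=0.151 → t=0.459; u2·a0=0.6174·7.816=4.826; a1+a2=4.792 < 4.826 ≤ a1+…+a3=7.816 → R3 fires; P=8 X=5 A=5 B=6 R=7
Draw 5: a1=1.960, a2=2.360, a3=2.100, a0=6.420; τ=−ln(0.2196)/6.420=0.236 → t=0.695; u2·a0=0.8708·6.420=5.591; a1+a2=4.320 < 5.591 ≤ a1+…+a3=6.420 → R3 fires; P=8 X=4 A=4 B=8 R=7
Draw 6: a1=1.960, a2=1.888, a3=1.344, a0=5.192; τ=−ln(0.6292)/5.192=0.089 → t=0.784; u2·a0=0.4308·5.192=2.237; a1=1.960 < 2.237 ≤ a1+a2=3.848 → R2 fires; P=7 X=3 A=4 B=10 R=7
Draw 7: a1=1.960, a2=1.239, a3=1.008, a0=4.207; τ=−ln(0.1520)/4.207=0.448 → t=1.232; u2·a0=0.1899·4.207=0.799 ≤ a1=1.960 → R1 fires; P=9 X=3 A=6 B=10 R=6
Draw 8: a1=1.680, a2=1.593, a3=1.512, a0=4.785; τ=−ln(0.3349)/4.785=0.229 → t=1.460; u2·a0=0.5173·4.785=2.475; a1=1.680 < 2.475 ≤ a1+a2=3.273 → R2 fires; P=8 X=2 A=6 B=12 R=6
Draw 9: a1=1.680, a2=0.944, a3=1.008, a0=3.632; τ=−ln(0.8002)/3.632=0.061 → t=1.522; u2·a0=0.8814·3.632=3.201; a1+a2=2.624 < 3.201 ≤ a1+…+a3=3.632 → R3 fires; P=8 X=1 A=5 B=14 R=6
Draw 10: a1=1.680, a2=0.472, a3=0.420, a0=2.572; τ=−ln(0.8112)/2.572=0.081 → t=1.603; u2·a0=0.7339·2.572=1.888; a1=1.680 < 1.888 ≤ a1+a2=2.152 → R2 fires; P=7 X=0 A=5 B=16 R=6
Draw 11: a1=1.680, a2=0.000, a3=0.000, a0=1.680; τ=−ln(0.8482)/1.680=0.098 → t=1.701; u2·a0=0.0523·1.680=0.088 ≤ a1=1.680 → R1 fires; P=9 X=0 A=7 B=16 R=5
Draw 12: a1=1.400, a2=0.000, a3=0.000, a0=1.400; τ=−ln(0.1734)/1.400=1.252 → t=2.953; u2·a0=0.9941·1.400=1.392 ≤ a1=1.400 → R1 fires; P=11 X=0 A=9 B=16 R=4
Draw 13: a1=1.120, a2=0.000, a3=0.000, a0=1.120; τ=−ln(0.1539)/1.120=1.671 → t=4.624; u2·a0=0.1245·1.120=0.139 ≤ a1=1.120 → R1 fires; P=13 X=0 A=11 B=16 R=3
Draw 14: a1=0.840, a2=0.000, a3=0.000, a0=0.840; τ=−ln(0.0443)/0.840=3.710 → t=8.334; u2·a0=0.6869·0.840=0.577 ≤ a1=0.840 → R1 fires; P=15 X=0 A=13 B=16 R=2
Draw 15: a1=0.560, a2=0.000, a3=0.000, a0=0.560; τ=−ln(0.5383)/0.560=1.106 → t=9.440 > T=8.96: stop.
X first becomes ≤ 1 when it reaches 1 at the event at t=1.522.

Threshold first reached at t = 1.522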